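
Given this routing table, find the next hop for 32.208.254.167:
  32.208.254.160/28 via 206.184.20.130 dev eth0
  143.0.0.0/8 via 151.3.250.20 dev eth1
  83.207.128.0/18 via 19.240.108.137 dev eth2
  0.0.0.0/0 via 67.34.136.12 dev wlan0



Longest prefix match for 32.208.254.167:
  /28 32.208.254.160: MATCH
  /8 143.0.0.0: no
  /18 83.207.128.0: no
  /0 0.0.0.0: MATCH
Selected: next-hop 206.184.20.130 via eth0 (matched /28)


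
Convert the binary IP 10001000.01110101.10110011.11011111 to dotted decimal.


10001000 = 136
01110101 = 117
10110011 = 179
11011111 = 223
IP: 136.117.179.223


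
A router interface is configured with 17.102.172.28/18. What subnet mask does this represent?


/18 means 18 network bits, 14 host bits
Binary: 11111111111111111100000000000000
Mask: 255.255.192.0


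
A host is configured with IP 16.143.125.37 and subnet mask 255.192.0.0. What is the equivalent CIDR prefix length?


Binary: 11111111.11000000.00000000.00000000
Count leading 1s
Prefix: /10


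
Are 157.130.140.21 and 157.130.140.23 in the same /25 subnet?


Mask: 255.255.255.128
157.130.140.21 AND mask = 157.130.140.0
157.130.140.23 AND mask = 157.130.140.0
Yes, same subnet (157.130.140.0)


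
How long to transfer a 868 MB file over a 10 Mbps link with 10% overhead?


Effective throughput = 10 * (1 - 10/100) = 9 Mbps
File size in Mb = 868 * 8 = 6944 Mb
Time = 6944 / 9
Time = 771.5556 seconds


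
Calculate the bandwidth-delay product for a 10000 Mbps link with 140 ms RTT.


BDP = bandwidth * RTT
= 10000 Mbps * 140 ms
= 10000 * 1e6 * 140 / 1000 bits
= 1400000000 bits
= 175000000 bytes
= 170898.4375 KB
BDP = 1400000000 bits (175000000 bytes)


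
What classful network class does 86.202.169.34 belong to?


First octet: 86
Binary: 01010110
0xxxxxxx -> Class A (1-126)
Class A, default mask 255.0.0.0 (/8)


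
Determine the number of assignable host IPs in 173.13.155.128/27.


Host bits = 32 - 27 = 5
Total addresses = 2^5 = 32
Usable = total - 2 (network and broadcast)
Usable hosts: 30


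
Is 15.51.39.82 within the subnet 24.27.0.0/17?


Subnet network: 24.27.0.0
Test IP AND mask: 15.51.0.0
No, 15.51.39.82 is not in 24.27.0.0/17


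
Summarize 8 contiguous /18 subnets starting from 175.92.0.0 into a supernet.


Original prefix: /18
Number of subnets: 8 = 2^3
New prefix = 18 - 3 = 15
Supernet: 175.92.0.0/15


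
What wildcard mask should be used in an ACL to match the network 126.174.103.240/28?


Subnet mask: 255.255.255.240
Wildcard = 255.255.255.255 - subnet mask
255 - 255 = 0
255 - 255 = 0
255 - 255 = 0
255 - 240 = 15
Wildcard: 0.0.0.15


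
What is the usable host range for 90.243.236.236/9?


Network: 90.128.0.0
Broadcast: 90.255.255.255
First usable = network + 1
Last usable = broadcast - 1
Range: 90.128.0.1 to 90.255.255.254


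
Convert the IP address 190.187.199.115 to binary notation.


190 = 10111110
187 = 10111011
199 = 11000111
115 = 01110011
Binary: 10111110.10111011.11000111.01110011


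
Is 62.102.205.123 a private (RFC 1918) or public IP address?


RFC 1918 private ranges:
  10.0.0.0/8 (10.0.0.0 - 10.255.255.255)
  172.16.0.0/12 (172.16.0.0 - 172.31.255.255)
  192.168.0.0/16 (192.168.0.0 - 192.168.255.255)
Public (not in any RFC 1918 range)


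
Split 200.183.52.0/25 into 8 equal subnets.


New prefix = 25 + 3 = 28
Each subnet has 16 addresses
  200.183.52.0/28
  200.183.52.16/28
  200.183.52.32/28
  200.183.52.48/28
  200.183.52.64/28
  200.183.52.80/28
  200.183.52.96/28
  200.183.52.112/28
Subnets: 200.183.52.0/28, 200.183.52.16/28, 200.183.52.32/28, 200.183.52.48/28, 200.183.52.64/28, 200.183.52.80/28, 200.183.52.96/28, 200.183.52.112/28


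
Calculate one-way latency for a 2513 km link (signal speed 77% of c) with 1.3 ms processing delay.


Speed = 0.77 * 3e5 km/s = 231000 km/s
Propagation delay = 2513 / 231000 = 0.0109 s = 10.8788 ms
Processing delay = 1.3 ms
Total one-way latency = 12.1788 ms


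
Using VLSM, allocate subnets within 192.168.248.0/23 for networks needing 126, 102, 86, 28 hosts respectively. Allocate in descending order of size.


126 hosts -> /25 (126 usable): 192.168.248.0/25
102 hosts -> /25 (126 usable): 192.168.248.128/25
86 hosts -> /25 (126 usable): 192.168.249.0/25
28 hosts -> /27 (30 usable): 192.168.249.128/27
Allocation: 192.168.248.0/25 (126 hosts, 126 usable); 192.168.248.128/25 (102 hosts, 126 usable); 192.168.249.0/25 (86 hosts, 126 usable); 192.168.249.128/27 (28 hosts, 30 usable)


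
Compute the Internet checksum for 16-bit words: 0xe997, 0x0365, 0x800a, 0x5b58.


Sum all words (with carry folding):
+ 0xe997 = 0xe997
+ 0x0365 = 0xecfc
+ 0x800a = 0x6d07
+ 0x5b58 = 0xc85f
One's complement: ~0xc85f
Checksum = 0x37a0


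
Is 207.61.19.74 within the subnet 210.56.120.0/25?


Subnet network: 210.56.120.0
Test IP AND mask: 207.61.19.0
No, 207.61.19.74 is not in 210.56.120.0/25


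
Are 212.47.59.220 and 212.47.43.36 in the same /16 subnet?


Mask: 255.255.0.0
212.47.59.220 AND mask = 212.47.0.0
212.47.43.36 AND mask = 212.47.0.0
Yes, same subnet (212.47.0.0)


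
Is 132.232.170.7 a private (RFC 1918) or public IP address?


RFC 1918 private ranges:
  10.0.0.0/8 (10.0.0.0 - 10.255.255.255)
  172.16.0.0/12 (172.16.0.0 - 172.31.255.255)
  192.168.0.0/16 (192.168.0.0 - 192.168.255.255)
Public (not in any RFC 1918 range)


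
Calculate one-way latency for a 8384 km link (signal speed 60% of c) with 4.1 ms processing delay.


Speed = 0.6 * 3e5 km/s = 180000 km/s
Propagation delay = 8384 / 180000 = 0.0466 s = 46.5778 ms
Processing delay = 4.1 ms
Total one-way latency = 50.6778 ms


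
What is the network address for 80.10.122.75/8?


IP:   01010000.00001010.01111010.01001011
Mask: 11111111.00000000.00000000.00000000
AND operation:
Net:  01010000.00000000.00000000.00000000
Network: 80.0.0.0/8


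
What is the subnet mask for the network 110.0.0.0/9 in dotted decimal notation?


/9 means 9 network bits, 23 host bits
Binary: 11111111100000000000000000000000
Mask: 255.128.0.0


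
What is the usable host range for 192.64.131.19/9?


Network: 192.0.0.0
Broadcast: 192.127.255.255
First usable = network + 1
Last usable = broadcast - 1
Range: 192.0.0.1 to 192.127.255.254


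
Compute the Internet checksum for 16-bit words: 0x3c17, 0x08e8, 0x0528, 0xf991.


Sum all words (with carry folding):
+ 0x3c17 = 0x3c17
+ 0x08e8 = 0x44ff
+ 0x0528 = 0x4a27
+ 0xf991 = 0x43b9
One's complement: ~0x43b9
Checksum = 0xbc46


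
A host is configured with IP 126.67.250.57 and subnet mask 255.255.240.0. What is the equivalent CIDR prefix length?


Binary: 11111111.11111111.11110000.00000000
Count leading 1s
Prefix: /20


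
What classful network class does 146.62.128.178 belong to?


First octet: 146
Binary: 10010010
10xxxxxx -> Class B (128-191)
Class B, default mask 255.255.0.0 (/16)


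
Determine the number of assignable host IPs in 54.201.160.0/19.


Host bits = 32 - 19 = 13
Total addresses = 2^13 = 8192
Usable = total - 2 (network and broadcast)
Usable hosts: 8190


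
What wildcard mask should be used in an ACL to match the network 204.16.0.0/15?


Subnet mask: 255.254.0.0
Wildcard = 255.255.255.255 - subnet mask
255 - 255 = 0
255 - 254 = 1
255 - 0 = 255
255 - 0 = 255
Wildcard: 0.1.255.255


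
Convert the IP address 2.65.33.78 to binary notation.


2 = 00000010
65 = 01000001
33 = 00100001
78 = 01001110
Binary: 00000010.01000001.00100001.01001110


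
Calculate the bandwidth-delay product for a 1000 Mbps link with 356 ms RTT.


BDP = bandwidth * RTT
= 1000 Mbps * 356 ms
= 1000 * 1e6 * 356 / 1000 bits
= 356000000 bits
= 44500000 bytes
= 43457.0312 KB
BDP = 356000000 bits (44500000 bytes)


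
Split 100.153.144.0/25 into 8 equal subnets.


New prefix = 25 + 3 = 28
Each subnet has 16 addresses
  100.153.144.0/28
  100.153.144.16/28
  100.153.144.32/28
  100.153.144.48/28
  100.153.144.64/28
  100.153.144.80/28
  100.153.144.96/28
  100.153.144.112/28
Subnets: 100.153.144.0/28, 100.153.144.16/28, 100.153.144.32/28, 100.153.144.48/28, 100.153.144.64/28, 100.153.144.80/28, 100.153.144.96/28, 100.153.144.112/28


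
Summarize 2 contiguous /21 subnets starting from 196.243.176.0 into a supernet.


Original prefix: /21
Number of subnets: 2 = 2^1
New prefix = 21 - 1 = 20
Supernet: 196.243.176.0/20


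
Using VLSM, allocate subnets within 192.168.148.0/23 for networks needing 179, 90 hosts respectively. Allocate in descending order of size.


179 hosts -> /24 (254 usable): 192.168.148.0/24
90 hosts -> /25 (126 usable): 192.168.149.0/25
Allocation: 192.168.148.0/24 (179 hosts, 254 usable); 192.168.149.0/25 (90 hosts, 126 usable)


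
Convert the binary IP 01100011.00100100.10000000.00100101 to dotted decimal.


01100011 = 99
00100100 = 36
10000000 = 128
00100101 = 37
IP: 99.36.128.37


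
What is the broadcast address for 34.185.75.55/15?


Network: 34.184.0.0/15
Host bits = 17
Set all host bits to 1:
Broadcast: 34.185.255.255


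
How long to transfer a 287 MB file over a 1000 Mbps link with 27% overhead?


Effective throughput = 1000 * (1 - 27/100) = 730 Mbps
File size in Mb = 287 * 8 = 2296 Mb
Time = 2296 / 730
Time = 3.1452 seconds


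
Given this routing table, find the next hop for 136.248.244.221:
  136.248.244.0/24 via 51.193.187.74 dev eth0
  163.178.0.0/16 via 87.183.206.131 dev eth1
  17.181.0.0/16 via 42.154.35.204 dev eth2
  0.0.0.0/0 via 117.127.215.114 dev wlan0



Longest prefix match for 136.248.244.221:
  /24 136.248.244.0: MATCH
  /16 163.178.0.0: no
  /16 17.181.0.0: no
  /0 0.0.0.0: MATCH
Selected: next-hop 51.193.187.74 via eth0 (matched /24)


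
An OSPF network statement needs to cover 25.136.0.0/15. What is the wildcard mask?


Subnet mask: 255.254.0.0
Wildcard = 255.255.255.255 - subnet mask
255 - 255 = 0
255 - 254 = 1
255 - 0 = 255
255 - 0 = 255
Wildcard: 0.1.255.255


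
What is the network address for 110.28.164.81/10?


IP:   01101110.00011100.10100100.01010001
Mask: 11111111.11000000.00000000.00000000
AND operation:
Net:  01101110.00000000.00000000.00000000
Network: 110.0.0.0/10


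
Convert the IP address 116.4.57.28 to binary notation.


116 = 01110100
4 = 00000100
57 = 00111001
28 = 00011100
Binary: 01110100.00000100.00111001.00011100


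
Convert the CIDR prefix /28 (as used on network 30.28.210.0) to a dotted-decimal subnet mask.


/28 means 28 network bits, 4 host bits
Binary: 11111111111111111111111111110000
Mask: 255.255.255.240


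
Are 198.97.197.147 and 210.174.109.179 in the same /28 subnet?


Mask: 255.255.255.240
198.97.197.147 AND mask = 198.97.197.144
210.174.109.179 AND mask = 210.174.109.176
No, different subnets (198.97.197.144 vs 210.174.109.176)


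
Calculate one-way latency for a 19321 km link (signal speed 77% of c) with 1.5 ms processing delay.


Speed = 0.77 * 3e5 km/s = 231000 km/s
Propagation delay = 19321 / 231000 = 0.0836 s = 83.6407 ms
Processing delay = 1.5 ms
Total one-way latency = 85.1407 ms


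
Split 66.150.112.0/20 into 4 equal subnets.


New prefix = 20 + 2 = 22
Each subnet has 1024 addresses
  66.150.112.0/22
  66.150.116.0/22
  66.150.120.0/22
  66.150.124.0/22
Subnets: 66.150.112.0/22, 66.150.116.0/22, 66.150.120.0/22, 66.150.124.0/22


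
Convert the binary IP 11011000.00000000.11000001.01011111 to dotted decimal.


11011000 = 216
00000000 = 0
11000001 = 193
01011111 = 95
IP: 216.0.193.95


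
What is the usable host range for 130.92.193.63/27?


Network: 130.92.193.32
Broadcast: 130.92.193.63
First usable = network + 1
Last usable = broadcast - 1
Range: 130.92.193.33 to 130.92.193.62


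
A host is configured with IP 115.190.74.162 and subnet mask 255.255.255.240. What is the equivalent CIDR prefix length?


Binary: 11111111.11111111.11111111.11110000
Count leading 1s
Prefix: /28


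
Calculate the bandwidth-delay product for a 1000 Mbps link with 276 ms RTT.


BDP = bandwidth * RTT
= 1000 Mbps * 276 ms
= 1000 * 1e6 * 276 / 1000 bits
= 276000000 bits
= 34500000 bytes
= 33691.4062 KB
BDP = 276000000 bits (34500000 bytes)


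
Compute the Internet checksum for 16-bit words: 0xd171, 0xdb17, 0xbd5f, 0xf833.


Sum all words (with carry folding):
+ 0xd171 = 0xd171
+ 0xdb17 = 0xac89
+ 0xbd5f = 0x69e9
+ 0xf833 = 0x621d
One's complement: ~0x621d
Checksum = 0x9de2


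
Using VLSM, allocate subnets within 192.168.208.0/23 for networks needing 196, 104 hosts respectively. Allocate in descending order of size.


196 hosts -> /24 (254 usable): 192.168.208.0/24
104 hosts -> /25 (126 usable): 192.168.209.0/25
Allocation: 192.168.208.0/24 (196 hosts, 254 usable); 192.168.209.0/25 (104 hosts, 126 usable)


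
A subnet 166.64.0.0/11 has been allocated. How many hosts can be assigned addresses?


Host bits = 32 - 11 = 21
Total addresses = 2^21 = 2097152
Usable = total - 2 (network and broadcast)
Usable hosts: 2097150


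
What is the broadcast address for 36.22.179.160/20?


Network: 36.22.176.0/20
Host bits = 12
Set all host bits to 1:
Broadcast: 36.22.191.255


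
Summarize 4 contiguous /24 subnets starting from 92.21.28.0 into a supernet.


Original prefix: /24
Number of subnets: 4 = 2^2
New prefix = 24 - 2 = 22
Supernet: 92.21.28.0/22


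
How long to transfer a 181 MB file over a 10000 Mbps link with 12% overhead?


Effective throughput = 10000 * (1 - 12/100) = 8800 Mbps
File size in Mb = 181 * 8 = 1448 Mb
Time = 1448 / 8800
Time = 0.1645 seconds


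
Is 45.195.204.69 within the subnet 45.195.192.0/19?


Subnet network: 45.195.192.0
Test IP AND mask: 45.195.192.0
Yes, 45.195.204.69 is in 45.195.192.0/19


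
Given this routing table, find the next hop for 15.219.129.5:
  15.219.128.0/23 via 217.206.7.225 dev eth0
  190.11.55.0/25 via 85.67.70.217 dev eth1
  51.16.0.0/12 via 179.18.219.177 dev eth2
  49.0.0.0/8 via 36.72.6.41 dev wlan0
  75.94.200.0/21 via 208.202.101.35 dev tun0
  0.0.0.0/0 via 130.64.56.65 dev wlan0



Longest prefix match for 15.219.129.5:
  /23 15.219.128.0: MATCH
  /25 190.11.55.0: no
  /12 51.16.0.0: no
  /8 49.0.0.0: no
  /21 75.94.200.0: no
  /0 0.0.0.0: MATCH
Selected: next-hop 217.206.7.225 via eth0 (matched /23)


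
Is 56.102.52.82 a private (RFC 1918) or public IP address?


RFC 1918 private ranges:
  10.0.0.0/8 (10.0.0.0 - 10.255.255.255)
  172.16.0.0/12 (172.16.0.0 - 172.31.255.255)
  192.168.0.0/16 (192.168.0.0 - 192.168.255.255)
Public (not in any RFC 1918 range)


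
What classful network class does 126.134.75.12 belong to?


First octet: 126
Binary: 01111110
0xxxxxxx -> Class A (1-126)
Class A, default mask 255.0.0.0 (/8)


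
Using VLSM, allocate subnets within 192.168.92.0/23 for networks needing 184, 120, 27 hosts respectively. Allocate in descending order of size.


184 hosts -> /24 (254 usable): 192.168.92.0/24
120 hosts -> /25 (126 usable): 192.168.93.0/25
27 hosts -> /27 (30 usable): 192.168.93.128/27
Allocation: 192.168.92.0/24 (184 hosts, 254 usable); 192.168.93.0/25 (120 hosts, 126 usable); 192.168.93.128/27 (27 hosts, 30 usable)


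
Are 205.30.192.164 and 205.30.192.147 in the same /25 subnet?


Mask: 255.255.255.128
205.30.192.164 AND mask = 205.30.192.128
205.30.192.147 AND mask = 205.30.192.128
Yes, same subnet (205.30.192.128)


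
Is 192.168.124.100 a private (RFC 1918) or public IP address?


RFC 1918 private ranges:
  10.0.0.0/8 (10.0.0.0 - 10.255.255.255)
  172.16.0.0/12 (172.16.0.0 - 172.31.255.255)
  192.168.0.0/16 (192.168.0.0 - 192.168.255.255)
Private (in 192.168.0.0/16)


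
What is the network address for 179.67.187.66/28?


IP:   10110011.01000011.10111011.01000010
Mask: 11111111.11111111.11111111.11110000
AND operation:
Net:  10110011.01000011.10111011.01000000
Network: 179.67.187.64/28


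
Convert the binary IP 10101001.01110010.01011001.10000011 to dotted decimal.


10101001 = 169
01110010 = 114
01011001 = 89
10000011 = 131
IP: 169.114.89.131


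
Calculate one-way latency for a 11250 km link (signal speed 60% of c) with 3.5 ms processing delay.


Speed = 0.6 * 3e5 km/s = 180000 km/s
Propagation delay = 11250 / 180000 = 0.0625 s = 62.5 ms
Processing delay = 3.5 ms
Total one-way latency = 66 ms


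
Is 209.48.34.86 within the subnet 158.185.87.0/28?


Subnet network: 158.185.87.0
Test IP AND mask: 209.48.34.80
No, 209.48.34.86 is not in 158.185.87.0/28


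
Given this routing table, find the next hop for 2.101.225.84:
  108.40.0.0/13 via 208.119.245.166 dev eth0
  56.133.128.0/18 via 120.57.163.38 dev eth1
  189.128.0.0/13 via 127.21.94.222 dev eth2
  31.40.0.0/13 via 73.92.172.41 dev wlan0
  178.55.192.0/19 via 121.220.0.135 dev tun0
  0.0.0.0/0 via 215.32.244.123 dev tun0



Longest prefix match for 2.101.225.84:
  /13 108.40.0.0: no
  /18 56.133.128.0: no
  /13 189.128.0.0: no
  /13 31.40.0.0: no
  /19 178.55.192.0: no
  /0 0.0.0.0: MATCH
Selected: next-hop 215.32.244.123 via tun0 (matched /0)


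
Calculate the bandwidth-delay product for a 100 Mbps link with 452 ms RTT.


BDP = bandwidth * RTT
= 100 Mbps * 452 ms
= 100 * 1e6 * 452 / 1000 bits
= 45200000 bits
= 5650000 bytes
= 5517.5781 KB
BDP = 45200000 bits (5650000 bytes)


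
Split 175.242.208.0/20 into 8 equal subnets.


New prefix = 20 + 3 = 23
Each subnet has 512 addresses
  175.242.208.0/23
  175.242.210.0/23
  175.242.212.0/23
  175.242.214.0/23
  175.242.216.0/23
  175.242.218.0/23
  175.242.220.0/23
  175.242.222.0/23
Subnets: 175.242.208.0/23, 175.242.210.0/23, 175.242.212.0/23, 175.242.214.0/23, 175.242.216.0/23, 175.242.218.0/23, 175.242.220.0/23, 175.242.222.0/23


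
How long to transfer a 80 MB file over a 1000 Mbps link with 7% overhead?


Effective throughput = 1000 * (1 - 7/100) = 930.0 Mbps
File size in Mb = 80 * 8 = 640 Mb
Time = 640 / 930.0
Time = 0.6882 seconds


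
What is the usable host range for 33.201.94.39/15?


Network: 33.200.0.0
Broadcast: 33.201.255.255
First usable = network + 1
Last usable = broadcast - 1
Range: 33.200.0.1 to 33.201.255.254


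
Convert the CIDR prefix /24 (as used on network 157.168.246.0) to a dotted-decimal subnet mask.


/24 means 24 network bits, 8 host bits
Binary: 11111111111111111111111100000000
Mask: 255.255.255.0


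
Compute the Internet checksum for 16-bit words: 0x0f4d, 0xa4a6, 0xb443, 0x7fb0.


Sum all words (with carry folding):
+ 0x0f4d = 0x0f4d
+ 0xa4a6 = 0xb3f3
+ 0xb443 = 0x6837
+ 0x7fb0 = 0xe7e7
One's complement: ~0xe7e7
Checksum = 0x1818


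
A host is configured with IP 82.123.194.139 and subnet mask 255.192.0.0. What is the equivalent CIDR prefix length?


Binary: 11111111.11000000.00000000.00000000
Count leading 1s
Prefix: /10


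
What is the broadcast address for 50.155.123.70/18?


Network: 50.155.64.0/18
Host bits = 14
Set all host bits to 1:
Broadcast: 50.155.127.255


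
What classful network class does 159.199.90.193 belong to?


First octet: 159
Binary: 10011111
10xxxxxx -> Class B (128-191)
Class B, default mask 255.255.0.0 (/16)


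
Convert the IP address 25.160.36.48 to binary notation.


25 = 00011001
160 = 10100000
36 = 00100100
48 = 00110000
Binary: 00011001.10100000.00100100.00110000


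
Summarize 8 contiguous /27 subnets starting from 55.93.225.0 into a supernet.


Original prefix: /27
Number of subnets: 8 = 2^3
New prefix = 27 - 3 = 24
Supernet: 55.93.225.0/24


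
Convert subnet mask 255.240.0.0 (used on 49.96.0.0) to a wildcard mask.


Subnet mask: 255.240.0.0
Wildcard = 255.255.255.255 - subnet mask
255 - 255 = 0
255 - 240 = 15
255 - 0 = 255
255 - 0 = 255
Wildcard: 0.15.255.255


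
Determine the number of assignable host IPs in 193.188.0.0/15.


Host bits = 32 - 15 = 17
Total addresses = 2^17 = 131072
Usable = total - 2 (network and broadcast)
Usable hosts: 131070


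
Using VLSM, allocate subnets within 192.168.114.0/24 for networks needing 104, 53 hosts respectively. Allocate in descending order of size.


104 hosts -> /25 (126 usable): 192.168.114.0/25
53 hosts -> /26 (62 usable): 192.168.114.128/26
Allocation: 192.168.114.0/25 (104 hosts, 126 usable); 192.168.114.128/26 (53 hosts, 62 usable)


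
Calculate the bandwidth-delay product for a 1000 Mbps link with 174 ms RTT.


BDP = bandwidth * RTT
= 1000 Mbps * 174 ms
= 1000 * 1e6 * 174 / 1000 bits
= 174000000 bits
= 21750000 bytes
= 21240.2344 KB
BDP = 174000000 bits (21750000 bytes)


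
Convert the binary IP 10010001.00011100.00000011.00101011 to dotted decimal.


10010001 = 145
00011100 = 28
00000011 = 3
00101011 = 43
IP: 145.28.3.43


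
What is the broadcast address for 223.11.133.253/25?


Network: 223.11.133.128/25
Host bits = 7
Set all host bits to 1:
Broadcast: 223.11.133.255


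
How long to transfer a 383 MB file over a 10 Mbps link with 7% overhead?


Effective throughput = 10 * (1 - 7/100) = 9.3 Mbps
File size in Mb = 383 * 8 = 3064 Mb
Time = 3064 / 9.3
Time = 329.4624 seconds


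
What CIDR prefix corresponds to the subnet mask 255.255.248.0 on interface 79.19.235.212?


Binary: 11111111.11111111.11111000.00000000
Count leading 1s
Prefix: /21


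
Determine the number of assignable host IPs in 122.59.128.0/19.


Host bits = 32 - 19 = 13
Total addresses = 2^13 = 8192
Usable = total - 2 (network and broadcast)
Usable hosts: 8190


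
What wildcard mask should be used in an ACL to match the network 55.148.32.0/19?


Subnet mask: 255.255.224.0
Wildcard = 255.255.255.255 - subnet mask
255 - 255 = 0
255 - 255 = 0
255 - 224 = 31
255 - 0 = 255
Wildcard: 0.0.31.255


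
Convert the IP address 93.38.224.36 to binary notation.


93 = 01011101
38 = 00100110
224 = 11100000
36 = 00100100
Binary: 01011101.00100110.11100000.00100100


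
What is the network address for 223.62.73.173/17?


IP:   11011111.00111110.01001001.10101101
Mask: 11111111.11111111.10000000.00000000
AND operation:
Net:  11011111.00111110.00000000.00000000
Network: 223.62.0.0/17


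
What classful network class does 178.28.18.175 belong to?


First octet: 178
Binary: 10110010
10xxxxxx -> Class B (128-191)
Class B, default mask 255.255.0.0 (/16)


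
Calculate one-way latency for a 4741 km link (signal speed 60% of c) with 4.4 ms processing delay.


Speed = 0.6 * 3e5 km/s = 180000 km/s
Propagation delay = 4741 / 180000 = 0.0263 s = 26.3389 ms
Processing delay = 4.4 ms
Total one-way latency = 30.7389 ms


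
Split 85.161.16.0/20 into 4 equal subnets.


New prefix = 20 + 2 = 22
Each subnet has 1024 addresses
  85.161.16.0/22
  85.161.20.0/22
  85.161.24.0/22
  85.161.28.0/22
Subnets: 85.161.16.0/22, 85.161.20.0/22, 85.161.24.0/22, 85.161.28.0/22


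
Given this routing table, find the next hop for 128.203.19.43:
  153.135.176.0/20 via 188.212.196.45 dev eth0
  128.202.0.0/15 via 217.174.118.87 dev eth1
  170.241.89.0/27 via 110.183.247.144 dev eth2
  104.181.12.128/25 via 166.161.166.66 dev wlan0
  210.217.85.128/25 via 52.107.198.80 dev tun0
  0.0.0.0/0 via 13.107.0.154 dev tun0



Longest prefix match for 128.203.19.43:
  /20 153.135.176.0: no
  /15 128.202.0.0: MATCH
  /27 170.241.89.0: no
  /25 104.181.12.128: no
  /25 210.217.85.128: no
  /0 0.0.0.0: MATCH
Selected: next-hop 217.174.118.87 via eth1 (matched /15)


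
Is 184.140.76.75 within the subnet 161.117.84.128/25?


Subnet network: 161.117.84.128
Test IP AND mask: 184.140.76.0
No, 184.140.76.75 is not in 161.117.84.128/25


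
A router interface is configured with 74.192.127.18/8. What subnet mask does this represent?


/8 means 8 network bits, 24 host bits
Binary: 11111111000000000000000000000000
Mask: 255.0.0.0


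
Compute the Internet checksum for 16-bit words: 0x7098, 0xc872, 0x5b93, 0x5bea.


Sum all words (with carry folding):
+ 0x7098 = 0x7098
+ 0xc872 = 0x390b
+ 0x5b93 = 0x949e
+ 0x5bea = 0xf088
One's complement: ~0xf088
Checksum = 0x0f77


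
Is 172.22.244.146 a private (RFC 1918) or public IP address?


RFC 1918 private ranges:
  10.0.0.0/8 (10.0.0.0 - 10.255.255.255)
  172.16.0.0/12 (172.16.0.0 - 172.31.255.255)
  192.168.0.0/16 (192.168.0.0 - 192.168.255.255)
Private (in 172.16.0.0/12)


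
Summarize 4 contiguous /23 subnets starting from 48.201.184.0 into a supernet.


Original prefix: /23
Number of subnets: 4 = 2^2
New prefix = 23 - 2 = 21
Supernet: 48.201.184.0/21


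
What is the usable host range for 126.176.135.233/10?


Network: 126.128.0.0
Broadcast: 126.191.255.255
First usable = network + 1
Last usable = broadcast - 1
Range: 126.128.0.1 to 126.191.255.254


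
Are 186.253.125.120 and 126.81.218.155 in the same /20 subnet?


Mask: 255.255.240.0
186.253.125.120 AND mask = 186.253.112.0
126.81.218.155 AND mask = 126.81.208.0
No, different subnets (186.253.112.0 vs 126.81.208.0)


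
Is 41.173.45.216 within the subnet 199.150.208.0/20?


Subnet network: 199.150.208.0
Test IP AND mask: 41.173.32.0
No, 41.173.45.216 is not in 199.150.208.0/20


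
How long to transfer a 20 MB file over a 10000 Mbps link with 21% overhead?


Effective throughput = 10000 * (1 - 21/100) = 7900 Mbps
File size in Mb = 20 * 8 = 160 Mb
Time = 160 / 7900
Time = 0.0203 seconds


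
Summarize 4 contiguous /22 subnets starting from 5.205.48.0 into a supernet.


Original prefix: /22
Number of subnets: 4 = 2^2
New prefix = 22 - 2 = 20
Supernet: 5.205.48.0/20


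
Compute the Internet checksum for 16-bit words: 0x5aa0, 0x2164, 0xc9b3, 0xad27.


Sum all words (with carry folding):
+ 0x5aa0 = 0x5aa0
+ 0x2164 = 0x7c04
+ 0xc9b3 = 0x45b8
+ 0xad27 = 0xf2df
One's complement: ~0xf2df
Checksum = 0x0d20


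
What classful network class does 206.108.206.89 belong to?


First octet: 206
Binary: 11001110
110xxxxx -> Class C (192-223)
Class C, default mask 255.255.255.0 (/24)


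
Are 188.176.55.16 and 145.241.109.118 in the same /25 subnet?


Mask: 255.255.255.128
188.176.55.16 AND mask = 188.176.55.0
145.241.109.118 AND mask = 145.241.109.0
No, different subnets (188.176.55.0 vs 145.241.109.0)


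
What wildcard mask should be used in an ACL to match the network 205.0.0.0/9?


Subnet mask: 255.128.0.0
Wildcard = 255.255.255.255 - subnet mask
255 - 255 = 0
255 - 128 = 127
255 - 0 = 255
255 - 0 = 255
Wildcard: 0.127.255.255


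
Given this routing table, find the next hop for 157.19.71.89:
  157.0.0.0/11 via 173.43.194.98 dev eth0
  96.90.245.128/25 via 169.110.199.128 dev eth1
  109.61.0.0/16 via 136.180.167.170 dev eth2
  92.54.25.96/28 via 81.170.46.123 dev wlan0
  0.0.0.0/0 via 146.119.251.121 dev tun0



Longest prefix match for 157.19.71.89:
  /11 157.0.0.0: MATCH
  /25 96.90.245.128: no
  /16 109.61.0.0: no
  /28 92.54.25.96: no
  /0 0.0.0.0: MATCH
Selected: next-hop 173.43.194.98 via eth0 (matched /11)


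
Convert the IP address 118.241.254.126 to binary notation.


118 = 01110110
241 = 11110001
254 = 11111110
126 = 01111110
Binary: 01110110.11110001.11111110.01111110


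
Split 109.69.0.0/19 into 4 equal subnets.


New prefix = 19 + 2 = 21
Each subnet has 2048 addresses
  109.69.0.0/21
  109.69.8.0/21
  109.69.16.0/21
  109.69.24.0/21
Subnets: 109.69.0.0/21, 109.69.8.0/21, 109.69.16.0/21, 109.69.24.0/21


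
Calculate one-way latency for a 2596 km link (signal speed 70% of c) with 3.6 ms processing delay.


Speed = 0.7 * 3e5 km/s = 210000 km/s
Propagation delay = 2596 / 210000 = 0.0124 s = 12.3619 ms
Processing delay = 3.6 ms
Total one-way latency = 15.9619 ms


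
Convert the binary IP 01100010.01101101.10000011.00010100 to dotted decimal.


01100010 = 98
01101101 = 109
10000011 = 131
00010100 = 20
IP: 98.109.131.20


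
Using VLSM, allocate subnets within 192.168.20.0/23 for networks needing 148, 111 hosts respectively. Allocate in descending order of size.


148 hosts -> /24 (254 usable): 192.168.20.0/24
111 hosts -> /25 (126 usable): 192.168.21.0/25
Allocation: 192.168.20.0/24 (148 hosts, 254 usable); 192.168.21.0/25 (111 hosts, 126 usable)


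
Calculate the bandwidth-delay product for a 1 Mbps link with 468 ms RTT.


BDP = bandwidth * RTT
= 1 Mbps * 468 ms
= 1 * 1e6 * 468 / 1000 bits
= 468000 bits
= 58500 bytes
= 57.1289 KB
BDP = 468000 bits (58500 bytes)


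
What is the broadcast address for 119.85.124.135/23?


Network: 119.85.124.0/23
Host bits = 9
Set all host bits to 1:
Broadcast: 119.85.125.255


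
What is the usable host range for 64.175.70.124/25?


Network: 64.175.70.0
Broadcast: 64.175.70.127
First usable = network + 1
Last usable = broadcast - 1
Range: 64.175.70.1 to 64.175.70.126


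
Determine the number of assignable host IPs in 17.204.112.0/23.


Host bits = 32 - 23 = 9
Total addresses = 2^9 = 512
Usable = total - 2 (network and broadcast)
Usable hosts: 510


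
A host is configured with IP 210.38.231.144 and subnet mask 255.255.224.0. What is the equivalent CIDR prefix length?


Binary: 11111111.11111111.11100000.00000000
Count leading 1s
Prefix: /19


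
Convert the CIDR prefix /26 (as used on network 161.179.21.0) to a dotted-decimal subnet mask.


/26 means 26 network bits, 6 host bits
Binary: 11111111111111111111111111000000
Mask: 255.255.255.192


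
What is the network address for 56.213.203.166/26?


IP:   00111000.11010101.11001011.10100110
Mask: 11111111.11111111.11111111.11000000
AND operation:
Net:  00111000.11010101.11001011.10000000
Network: 56.213.203.128/26


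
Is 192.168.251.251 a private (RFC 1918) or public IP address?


RFC 1918 private ranges:
  10.0.0.0/8 (10.0.0.0 - 10.255.255.255)
  172.16.0.0/12 (172.16.0.0 - 172.31.255.255)
  192.168.0.0/16 (192.168.0.0 - 192.168.255.255)
Private (in 192.168.0.0/16)


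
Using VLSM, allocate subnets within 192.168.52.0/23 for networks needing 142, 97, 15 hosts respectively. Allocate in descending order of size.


142 hosts -> /24 (254 usable): 192.168.52.0/24
97 hosts -> /25 (126 usable): 192.168.53.0/25
15 hosts -> /27 (30 usable): 192.168.53.128/27
Allocation: 192.168.52.0/24 (142 hosts, 254 usable); 192.168.53.0/25 (97 hosts, 126 usable); 192.168.53.128/27 (15 hosts, 30 usable)


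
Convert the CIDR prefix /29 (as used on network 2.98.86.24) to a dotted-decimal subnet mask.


/29 means 29 network bits, 3 host bits
Binary: 11111111111111111111111111111000
Mask: 255.255.255.248


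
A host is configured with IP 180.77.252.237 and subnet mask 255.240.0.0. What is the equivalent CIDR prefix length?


Binary: 11111111.11110000.00000000.00000000
Count leading 1s
Prefix: /12


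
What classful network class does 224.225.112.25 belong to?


First octet: 224
Binary: 11100000
1110xxxx -> Class D (224-239)
Class D (multicast), default mask N/A


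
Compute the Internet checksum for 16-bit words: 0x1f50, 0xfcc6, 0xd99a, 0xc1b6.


Sum all words (with carry folding):
+ 0x1f50 = 0x1f50
+ 0xfcc6 = 0x1c17
+ 0xd99a = 0xf5b1
+ 0xc1b6 = 0xb768
One's complement: ~0xb768
Checksum = 0x4897


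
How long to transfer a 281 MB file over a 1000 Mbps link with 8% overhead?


Effective throughput = 1000 * (1 - 8/100) = 920 Mbps
File size in Mb = 281 * 8 = 2248 Mb
Time = 2248 / 920
Time = 2.4435 seconds


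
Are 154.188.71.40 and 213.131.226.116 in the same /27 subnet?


Mask: 255.255.255.224
154.188.71.40 AND mask = 154.188.71.32
213.131.226.116 AND mask = 213.131.226.96
No, different subnets (154.188.71.32 vs 213.131.226.96)


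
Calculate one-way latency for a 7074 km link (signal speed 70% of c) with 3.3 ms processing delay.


Speed = 0.7 * 3e5 km/s = 210000 km/s
Propagation delay = 7074 / 210000 = 0.0337 s = 33.6857 ms
Processing delay = 3.3 ms
Total one-way latency = 36.9857 ms


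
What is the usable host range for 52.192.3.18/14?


Network: 52.192.0.0
Broadcast: 52.195.255.255
First usable = network + 1
Last usable = broadcast - 1
Range: 52.192.0.1 to 52.195.255.254


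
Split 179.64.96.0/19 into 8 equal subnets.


New prefix = 19 + 3 = 22
Each subnet has 1024 addresses
  179.64.96.0/22
  179.64.100.0/22
  179.64.104.0/22
  179.64.108.0/22
  179.64.112.0/22
  179.64.116.0/22
  179.64.120.0/22
  179.64.124.0/22
Subnets: 179.64.96.0/22, 179.64.100.0/22, 179.64.104.0/22, 179.64.108.0/22, 179.64.112.0/22, 179.64.116.0/22, 179.64.120.0/22, 179.64.124.0/22


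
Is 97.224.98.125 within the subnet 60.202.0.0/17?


Subnet network: 60.202.0.0
Test IP AND mask: 97.224.0.0
No, 97.224.98.125 is not in 60.202.0.0/17


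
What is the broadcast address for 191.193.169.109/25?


Network: 191.193.169.0/25
Host bits = 7
Set all host bits to 1:
Broadcast: 191.193.169.127


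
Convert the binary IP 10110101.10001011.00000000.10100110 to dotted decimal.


10110101 = 181
10001011 = 139
00000000 = 0
10100110 = 166
IP: 181.139.0.166


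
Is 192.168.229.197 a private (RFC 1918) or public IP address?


RFC 1918 private ranges:
  10.0.0.0/8 (10.0.0.0 - 10.255.255.255)
  172.16.0.0/12 (172.16.0.0 - 172.31.255.255)
  192.168.0.0/16 (192.168.0.0 - 192.168.255.255)
Private (in 192.168.0.0/16)


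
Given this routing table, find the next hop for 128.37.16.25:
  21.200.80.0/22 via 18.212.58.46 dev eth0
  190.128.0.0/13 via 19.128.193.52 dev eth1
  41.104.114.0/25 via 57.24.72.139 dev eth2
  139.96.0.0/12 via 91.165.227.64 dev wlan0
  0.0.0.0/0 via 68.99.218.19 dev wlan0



Longest prefix match for 128.37.16.25:
  /22 21.200.80.0: no
  /13 190.128.0.0: no
  /25 41.104.114.0: no
  /12 139.96.0.0: no
  /0 0.0.0.0: MATCH
Selected: next-hop 68.99.218.19 via wlan0 (matched /0)


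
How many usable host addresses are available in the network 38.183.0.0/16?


Host bits = 32 - 16 = 16
Total addresses = 2^16 = 65536
Usable = total - 2 (network and broadcast)
Usable hosts: 65534


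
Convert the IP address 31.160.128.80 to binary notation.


31 = 00011111
160 = 10100000
128 = 10000000
80 = 01010000
Binary: 00011111.10100000.10000000.01010000


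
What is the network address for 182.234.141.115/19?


IP:   10110110.11101010.10001101.01110011
Mask: 11111111.11111111.11100000.00000000
AND operation:
Net:  10110110.11101010.10000000.00000000
Network: 182.234.128.0/19


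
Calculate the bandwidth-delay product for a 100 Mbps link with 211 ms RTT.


BDP = bandwidth * RTT
= 100 Mbps * 211 ms
= 100 * 1e6 * 211 / 1000 bits
= 21100000 bits
= 2637500 bytes
= 2575.6836 KB
BDP = 21100000 bits (2637500 bytes)


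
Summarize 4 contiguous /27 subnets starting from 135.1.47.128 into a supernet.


Original prefix: /27
Number of subnets: 4 = 2^2
New prefix = 27 - 2 = 25
Supernet: 135.1.47.128/25


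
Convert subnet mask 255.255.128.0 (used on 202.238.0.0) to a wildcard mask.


Subnet mask: 255.255.128.0
Wildcard = 255.255.255.255 - subnet mask
255 - 255 = 0
255 - 255 = 0
255 - 128 = 127
255 - 0 = 255
Wildcard: 0.0.127.255


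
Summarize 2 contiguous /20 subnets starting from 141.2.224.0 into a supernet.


Original prefix: /20
Number of subnets: 2 = 2^1
New prefix = 20 - 1 = 19
Supernet: 141.2.224.0/19


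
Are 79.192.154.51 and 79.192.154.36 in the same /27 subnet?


Mask: 255.255.255.224
79.192.154.51 AND mask = 79.192.154.32
79.192.154.36 AND mask = 79.192.154.32
Yes, same subnet (79.192.154.32)


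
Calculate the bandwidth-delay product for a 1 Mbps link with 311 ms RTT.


BDP = bandwidth * RTT
= 1 Mbps * 311 ms
= 1 * 1e6 * 311 / 1000 bits
= 311000 bits
= 38875 bytes
= 37.9639 KB
BDP = 311000 bits (38875 bytes)


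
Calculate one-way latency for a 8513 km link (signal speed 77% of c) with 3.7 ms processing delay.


Speed = 0.77 * 3e5 km/s = 231000 km/s
Propagation delay = 8513 / 231000 = 0.0369 s = 36.8528 ms
Processing delay = 3.7 ms
Total one-way latency = 40.5528 ms


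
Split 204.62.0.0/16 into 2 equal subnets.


New prefix = 16 + 1 = 17
Each subnet has 32768 addresses
  204.62.0.0/17
  204.62.128.0/17
Subnets: 204.62.0.0/17, 204.62.128.0/17


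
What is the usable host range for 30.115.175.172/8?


Network: 30.0.0.0
Broadcast: 30.255.255.255
First usable = network + 1
Last usable = broadcast - 1
Range: 30.0.0.1 to 30.255.255.254


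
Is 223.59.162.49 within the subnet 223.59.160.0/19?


Subnet network: 223.59.160.0
Test IP AND mask: 223.59.160.0
Yes, 223.59.162.49 is in 223.59.160.0/19


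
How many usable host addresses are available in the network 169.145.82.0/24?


Host bits = 32 - 24 = 8
Total addresses = 2^8 = 256
Usable = total - 2 (network and broadcast)
Usable hosts: 254


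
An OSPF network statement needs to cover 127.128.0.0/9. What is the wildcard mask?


Subnet mask: 255.128.0.0
Wildcard = 255.255.255.255 - subnet mask
255 - 255 = 0
255 - 128 = 127
255 - 0 = 255
255 - 0 = 255
Wildcard: 0.127.255.255


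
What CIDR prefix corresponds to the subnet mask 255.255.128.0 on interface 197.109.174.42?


Binary: 11111111.11111111.10000000.00000000
Count leading 1s
Prefix: /17


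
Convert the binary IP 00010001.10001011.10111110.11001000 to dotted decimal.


00010001 = 17
10001011 = 139
10111110 = 190
11001000 = 200
IP: 17.139.190.200


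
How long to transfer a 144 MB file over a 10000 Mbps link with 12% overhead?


Effective throughput = 10000 * (1 - 12/100) = 8800 Mbps
File size in Mb = 144 * 8 = 1152 Mb
Time = 1152 / 8800
Time = 0.1309 seconds


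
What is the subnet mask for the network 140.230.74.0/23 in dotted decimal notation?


/23 means 23 network bits, 9 host bits
Binary: 11111111111111111111111000000000
Mask: 255.255.254.0


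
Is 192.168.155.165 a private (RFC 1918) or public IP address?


RFC 1918 private ranges:
  10.0.0.0/8 (10.0.0.0 - 10.255.255.255)
  172.16.0.0/12 (172.16.0.0 - 172.31.255.255)
  192.168.0.0/16 (192.168.0.0 - 192.168.255.255)
Private (in 192.168.0.0/16)


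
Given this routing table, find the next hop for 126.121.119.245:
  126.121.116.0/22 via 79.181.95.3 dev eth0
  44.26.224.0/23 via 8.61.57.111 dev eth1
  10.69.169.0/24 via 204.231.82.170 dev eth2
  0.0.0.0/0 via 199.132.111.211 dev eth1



Longest prefix match for 126.121.119.245:
  /22 126.121.116.0: MATCH
  /23 44.26.224.0: no
  /24 10.69.169.0: no
  /0 0.0.0.0: MATCH
Selected: next-hop 79.181.95.3 via eth0 (matched /22)


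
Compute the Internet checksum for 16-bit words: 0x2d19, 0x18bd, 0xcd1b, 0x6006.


Sum all words (with carry folding):
+ 0x2d19 = 0x2d19
+ 0x18bd = 0x45d6
+ 0xcd1b = 0x12f2
+ 0x6006 = 0x72f8
One's complement: ~0x72f8
Checksum = 0x8d07


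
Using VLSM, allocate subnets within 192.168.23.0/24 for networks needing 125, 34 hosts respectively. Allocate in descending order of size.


125 hosts -> /25 (126 usable): 192.168.23.0/25
34 hosts -> /26 (62 usable): 192.168.23.128/26
Allocation: 192.168.23.0/25 (125 hosts, 126 usable); 192.168.23.128/26 (34 hosts, 62 usable)


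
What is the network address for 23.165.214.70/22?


IP:   00010111.10100101.11010110.01000110
Mask: 11111111.11111111.11111100.00000000
AND operation:
Net:  00010111.10100101.11010100.00000000
Network: 23.165.212.0/22


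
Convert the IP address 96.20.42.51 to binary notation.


96 = 01100000
20 = 00010100
42 = 00101010
51 = 00110011
Binary: 01100000.00010100.00101010.00110011


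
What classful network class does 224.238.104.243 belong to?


First octet: 224
Binary: 11100000
1110xxxx -> Class D (224-239)
Class D (multicast), default mask N/A


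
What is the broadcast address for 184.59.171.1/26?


Network: 184.59.171.0/26
Host bits = 6
Set all host bits to 1:
Broadcast: 184.59.171.63


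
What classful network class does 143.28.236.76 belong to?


First octet: 143
Binary: 10001111
10xxxxxx -> Class B (128-191)
Class B, default mask 255.255.0.0 (/16)


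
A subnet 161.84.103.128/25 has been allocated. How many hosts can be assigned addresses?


Host bits = 32 - 25 = 7
Total addresses = 2^7 = 128
Usable = total - 2 (network and broadcast)
Usable hosts: 126


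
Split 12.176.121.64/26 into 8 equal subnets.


New prefix = 26 + 3 = 29
Each subnet has 8 addresses
  12.176.121.64/29
  12.176.121.72/29
  12.176.121.80/29
  12.176.121.88/29
  12.176.121.96/29
  12.176.121.104/29
  12.176.121.112/29
  12.176.121.120/29
Subnets: 12.176.121.64/29, 12.176.121.72/29, 12.176.121.80/29, 12.176.121.88/29, 12.176.121.96/29, 12.176.121.104/29, 12.176.121.112/29, 12.176.121.120/29
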